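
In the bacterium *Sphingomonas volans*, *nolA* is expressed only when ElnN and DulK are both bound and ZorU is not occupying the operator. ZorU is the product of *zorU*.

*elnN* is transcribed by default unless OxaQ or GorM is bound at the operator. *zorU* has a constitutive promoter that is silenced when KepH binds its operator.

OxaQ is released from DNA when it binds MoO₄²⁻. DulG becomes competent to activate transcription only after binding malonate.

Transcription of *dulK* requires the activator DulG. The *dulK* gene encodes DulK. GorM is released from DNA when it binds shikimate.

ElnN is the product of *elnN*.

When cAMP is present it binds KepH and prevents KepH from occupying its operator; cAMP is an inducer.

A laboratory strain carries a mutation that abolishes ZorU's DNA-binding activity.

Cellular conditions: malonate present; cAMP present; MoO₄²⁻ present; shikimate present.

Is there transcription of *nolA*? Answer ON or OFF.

MoO₄²⁻ is present, so OxaQ is inactive.
Shikimate is present, so GorM is inactive.
With no repressor bound, *elnN* is transcribed.
So ElnN is produced and active.
Malonate is present, so DulG is active.
No repressor is bound and DulG is active, so *dulK* is transcribed.
So DulK is produced and active.
ZorU is non-functional in this strain, so it has no effect.
No repressor is bound and ElnN and DulK are active, so *nolA* is transcribed.

ON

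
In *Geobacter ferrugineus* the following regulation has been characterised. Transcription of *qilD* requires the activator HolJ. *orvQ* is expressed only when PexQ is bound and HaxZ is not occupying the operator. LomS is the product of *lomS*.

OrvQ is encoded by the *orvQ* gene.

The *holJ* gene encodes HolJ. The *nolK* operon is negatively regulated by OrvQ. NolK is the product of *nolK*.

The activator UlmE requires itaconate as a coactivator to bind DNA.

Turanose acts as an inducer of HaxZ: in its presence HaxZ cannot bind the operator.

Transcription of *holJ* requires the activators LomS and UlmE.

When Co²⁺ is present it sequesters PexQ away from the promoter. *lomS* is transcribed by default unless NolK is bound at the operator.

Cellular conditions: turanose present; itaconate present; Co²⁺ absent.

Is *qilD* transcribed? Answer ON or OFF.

Co²⁺ is absent, so PexQ is active.
Turanose is present, so HaxZ is inactive.
No repressor is bound and PexQ is active, so *orvQ* is transcribed.
So OrvQ is produced and active.
With repressor OrvQ bound, *nolK* is not transcribed.
So NolK is not produced.
With no repressor bound, *lomS* is transcribed.
So LomS is produced and active.
Itaconate is present, so UlmE is active.
No repressor is bound and LomS and UlmE are active, so *holJ* is transcribed.
So HolJ is produced and active.
No repressor is bound and HolJ is active, so *qilD* is transcribed.

ON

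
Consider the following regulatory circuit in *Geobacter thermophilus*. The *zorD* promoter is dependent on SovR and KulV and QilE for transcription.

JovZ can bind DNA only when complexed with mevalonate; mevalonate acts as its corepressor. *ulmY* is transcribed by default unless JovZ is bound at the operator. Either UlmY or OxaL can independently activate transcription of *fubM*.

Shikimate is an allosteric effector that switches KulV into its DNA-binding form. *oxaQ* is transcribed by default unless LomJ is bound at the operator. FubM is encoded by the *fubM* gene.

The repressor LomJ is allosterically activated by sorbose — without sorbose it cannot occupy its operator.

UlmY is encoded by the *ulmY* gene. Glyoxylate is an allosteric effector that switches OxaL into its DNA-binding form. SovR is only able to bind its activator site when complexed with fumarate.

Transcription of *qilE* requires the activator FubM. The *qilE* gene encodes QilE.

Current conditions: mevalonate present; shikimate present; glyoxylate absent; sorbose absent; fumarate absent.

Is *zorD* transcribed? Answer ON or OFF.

OFF

Fumarate is absent, so SovR is inactive.
Shikimate is present, so KulV is active.
Mevalonate is present, so JovZ is active.
With repressor JovZ bound, *ulmY* is not transcribed.
So UlmY is not produced.
Glyoxylate is absent, so OxaL is inactive.
No activator is available at the *fubM* promoter, so *fubM* is not transcribed.
So FubM is not produced.
Required activator FubM is absent, so *qilE* is not transcribed.
So QilE is not produced.
Required activator SovR is absent, so *zorD* is not transcribed.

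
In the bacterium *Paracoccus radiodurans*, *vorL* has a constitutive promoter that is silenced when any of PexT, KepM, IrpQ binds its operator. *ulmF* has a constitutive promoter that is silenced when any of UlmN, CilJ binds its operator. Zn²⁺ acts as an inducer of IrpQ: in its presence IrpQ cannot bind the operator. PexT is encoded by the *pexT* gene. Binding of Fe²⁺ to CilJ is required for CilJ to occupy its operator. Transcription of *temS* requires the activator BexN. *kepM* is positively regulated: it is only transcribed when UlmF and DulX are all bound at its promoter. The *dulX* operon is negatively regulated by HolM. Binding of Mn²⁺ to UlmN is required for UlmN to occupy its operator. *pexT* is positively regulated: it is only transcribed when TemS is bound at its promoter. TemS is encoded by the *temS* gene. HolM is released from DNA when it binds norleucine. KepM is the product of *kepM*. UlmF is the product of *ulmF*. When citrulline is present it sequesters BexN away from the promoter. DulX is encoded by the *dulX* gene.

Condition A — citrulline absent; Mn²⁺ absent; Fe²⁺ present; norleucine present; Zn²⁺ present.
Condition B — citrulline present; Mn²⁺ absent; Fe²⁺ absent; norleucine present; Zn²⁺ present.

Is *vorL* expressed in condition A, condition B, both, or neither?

neither

Condition A:
Citrulline is absent, so BexN is active.
No repressor is bound and BexN is active, so *temS* is transcribed.
So TemS is produced and active.
No repressor is bound and TemS is active, so *pexT* is transcribed.
So PexT is produced and active.
Mn²⁺ is absent, so UlmN is inactive.
Fe²⁺ is present, so CilJ is active.
With repressor CilJ bound, *ulmF* is not transcribed.
So UlmF is not produced.
Norleucine is present, so HolM is inactive.
With no repressor bound, *dulX* is transcribed.
So DulX is produced and active.
Required activator UlmF is absent, so *kepM* is not transcribed.
So KepM is not produced.
Zn²⁺ is present, so IrpQ is inactive.
With repressor PexT bound, *vorL* is not transcribed.
→ *vorL* is OFF in A.
Condition B:
Citrulline is present, so BexN is inactive.
Required activator BexN is absent, so *temS* is not transcribed.
So TemS is not produced.
Required activator TemS is absent, so *pexT* is not transcribed.
So PexT is not produced.
Mn²⁺ is absent, so UlmN is inactive.
Fe²⁺ is absent, so CilJ is inactive.
With no repressor bound, *ulmF* is transcribed.
So UlmF is produced and active.
Norleucine is present, so HolM is inactive.
With no repressor bound, *dulX* is transcribed.
So DulX is produced and active.
No repressor is bound and UlmF and DulX are active, so *kepM* is transcribed.
So KepM is produced and active.
Zn²⁺ is present, so IrpQ is inactive.
With repressor KepM bound, *vorL* is not transcribed.
→ *vorL* is OFF in B.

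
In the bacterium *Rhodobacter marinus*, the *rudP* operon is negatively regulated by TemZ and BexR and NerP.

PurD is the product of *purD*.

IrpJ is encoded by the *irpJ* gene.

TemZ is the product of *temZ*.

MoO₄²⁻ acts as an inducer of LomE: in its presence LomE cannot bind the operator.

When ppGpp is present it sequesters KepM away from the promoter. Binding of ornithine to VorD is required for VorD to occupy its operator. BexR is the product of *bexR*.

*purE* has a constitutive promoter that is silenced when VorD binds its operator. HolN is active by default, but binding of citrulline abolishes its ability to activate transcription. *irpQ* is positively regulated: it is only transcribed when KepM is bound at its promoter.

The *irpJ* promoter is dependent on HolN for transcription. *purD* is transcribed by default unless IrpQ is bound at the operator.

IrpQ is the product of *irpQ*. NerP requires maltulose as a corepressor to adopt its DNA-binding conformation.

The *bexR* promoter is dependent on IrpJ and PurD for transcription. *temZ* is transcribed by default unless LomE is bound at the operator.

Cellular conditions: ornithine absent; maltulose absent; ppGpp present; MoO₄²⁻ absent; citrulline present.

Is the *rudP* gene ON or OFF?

ON

MoO₄²⁻ is absent, so LomE is active.
With repressor LomE bound, *temZ* is not transcribed.
So TemZ is not produced.
Citrulline is present, so HolN is inactive.
Required activator HolN is absent, so *irpJ* is not transcribed.
So IrpJ is not produced.
ppGpp is present, so KepM is inactive.
Required activator KepM is absent, so *irpQ* is not transcribed.
So IrpQ is not produced.
With no repressor bound, *purD* is transcribed.
So PurD is produced and active.
Required activator IrpJ is absent, so *bexR* is not transcribed.
So BexR is not produced.
Maltulose is absent, so NerP is inactive.
With no repressor bound, *rudP* is transcribed.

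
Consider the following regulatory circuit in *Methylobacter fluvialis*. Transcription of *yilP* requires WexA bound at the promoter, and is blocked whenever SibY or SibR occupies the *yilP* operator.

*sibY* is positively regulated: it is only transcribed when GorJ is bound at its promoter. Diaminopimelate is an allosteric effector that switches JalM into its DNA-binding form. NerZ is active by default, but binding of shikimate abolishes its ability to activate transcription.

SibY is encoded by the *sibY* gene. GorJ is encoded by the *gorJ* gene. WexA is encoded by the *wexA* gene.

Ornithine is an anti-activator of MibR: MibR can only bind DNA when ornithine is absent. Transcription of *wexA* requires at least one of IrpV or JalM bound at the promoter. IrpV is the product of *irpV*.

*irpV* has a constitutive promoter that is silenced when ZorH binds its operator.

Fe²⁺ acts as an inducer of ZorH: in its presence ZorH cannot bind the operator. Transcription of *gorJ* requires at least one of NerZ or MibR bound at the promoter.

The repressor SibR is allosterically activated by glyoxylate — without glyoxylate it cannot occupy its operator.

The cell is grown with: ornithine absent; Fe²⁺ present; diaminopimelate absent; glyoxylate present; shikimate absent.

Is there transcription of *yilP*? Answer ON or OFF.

Fe²⁺ is present, so ZorH is inactive.
With no repressor bound, *irpV* is transcribed.
So IrpV is produced and active.
Diaminopimelate is absent, so JalM is inactive.
Activator IrpV is present, so *wexA* is transcribed.
So WexA is produced and active.
Shikimate is absent, so NerZ is active.
Ornithine is absent, so MibR is active.
Activator NerZ is present, so *gorJ* is transcribed.
So GorJ is produced and active.
No repressor is bound and GorJ is active, so *sibY* is transcribed.
So SibY is produced and active.
Glyoxylate is present, so SibR is active.
With repressor SibY bound, *yilP* is not transcribed.

OFF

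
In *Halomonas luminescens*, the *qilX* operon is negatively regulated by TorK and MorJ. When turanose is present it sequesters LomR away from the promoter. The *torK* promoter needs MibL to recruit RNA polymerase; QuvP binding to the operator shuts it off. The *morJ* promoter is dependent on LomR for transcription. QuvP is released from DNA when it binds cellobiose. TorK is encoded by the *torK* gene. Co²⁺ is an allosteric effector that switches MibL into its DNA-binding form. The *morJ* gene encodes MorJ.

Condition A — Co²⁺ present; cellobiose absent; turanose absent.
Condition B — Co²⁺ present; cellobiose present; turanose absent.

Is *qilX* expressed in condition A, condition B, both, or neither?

neither

Condition A:
Co²⁺ is present, so MibL is active.
Cellobiose is absent, so QuvP is active.
With repressor QuvP bound, *torK* is not transcribed.
So TorK is not produced.
Turanose is absent, so LomR is active.
No repressor is bound and LomR is active, so *morJ* is transcribed.
So MorJ is produced and active.
With repressor MorJ bound, *qilX* is not transcribed.
→ *qilX* is OFF in A.
Condition B:
Co²⁺ is present, so MibL is active.
Cellobiose is present, so QuvP is inactive.
No repressor is bound and MibL is active, so *torK* is transcribed.
So TorK is produced and active.
Turanose is absent, so LomR is active.
No repressor is bound and LomR is active, so *morJ* is transcribed.
So MorJ is produced and active.
With repressor TorK bound, *qilX* is not transcribed.
→ *qilX* is OFF in B.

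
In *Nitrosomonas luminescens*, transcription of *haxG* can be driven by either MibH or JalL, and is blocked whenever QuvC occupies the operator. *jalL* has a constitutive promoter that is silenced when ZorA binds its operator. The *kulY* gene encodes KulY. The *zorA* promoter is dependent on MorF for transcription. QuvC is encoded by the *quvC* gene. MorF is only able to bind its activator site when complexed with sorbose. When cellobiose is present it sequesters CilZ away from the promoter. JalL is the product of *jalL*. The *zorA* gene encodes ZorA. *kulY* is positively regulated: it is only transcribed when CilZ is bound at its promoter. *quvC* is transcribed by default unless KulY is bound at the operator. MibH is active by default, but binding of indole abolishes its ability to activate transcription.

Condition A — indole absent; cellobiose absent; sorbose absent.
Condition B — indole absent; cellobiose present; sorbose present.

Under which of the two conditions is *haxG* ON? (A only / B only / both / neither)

Condition A:
Indole is absent, so MibH is active.
Cellobiose is absent, so CilZ is active.
No repressor is bound and CilZ is active, so *kulY* is transcribed.
So KulY is produced and active.
With repressor KulY bound, *quvC* is not transcribed.
So QuvC is not produced.
Sorbose is absent, so MorF is inactive.
Required activator MorF is absent, so *zorA* is not transcribed.
So ZorA is not produced.
With no repressor bound, *jalL* is transcribed.
So JalL is produced and active.
Activator MibH is present, so *haxG* is transcribed.
→ *haxG* is ON in A.
Condition B:
Indole is absent, so MibH is active.
Cellobiose is present, so CilZ is inactive.
Required activator CilZ is absent, so *kulY* is not transcribed.
So KulY is not produced.
With no repressor bound, *quvC* is transcribed.
So QuvC is produced and active.
Sorbose is present, so MorF is active.
No repressor is bound and MorF is active, so *zorA* is transcribed.
So ZorA is produced and active.
With repressor ZorA bound, *jalL* is not transcribed.
So JalL is not produced.
With repressor QuvC bound, *haxG* is not transcribed.
→ *haxG* is OFF in B.

A only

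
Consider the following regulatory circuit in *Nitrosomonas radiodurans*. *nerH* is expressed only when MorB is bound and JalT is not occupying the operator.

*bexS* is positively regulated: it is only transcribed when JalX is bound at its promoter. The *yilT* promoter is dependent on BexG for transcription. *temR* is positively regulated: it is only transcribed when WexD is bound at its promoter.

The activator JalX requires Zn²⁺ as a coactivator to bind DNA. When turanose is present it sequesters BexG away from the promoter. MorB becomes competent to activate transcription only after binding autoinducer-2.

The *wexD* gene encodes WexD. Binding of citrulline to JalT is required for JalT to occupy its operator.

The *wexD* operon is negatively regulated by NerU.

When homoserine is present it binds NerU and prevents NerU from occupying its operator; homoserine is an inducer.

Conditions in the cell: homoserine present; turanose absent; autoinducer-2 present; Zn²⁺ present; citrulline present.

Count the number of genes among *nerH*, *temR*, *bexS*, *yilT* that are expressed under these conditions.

Citrulline is present, so JalT is active.
Autoinducer-2 is present, so MorB is active.
With repressor JalT bound, *nerH* is not transcribed.
→ *nerH* is OFF.
Homoserine is present, so NerU is inactive.
With no repressor bound, *wexD* is transcribed.
So WexD is produced and active.
No repressor is bound and WexD is active, so *temR* is transcribed.
→ *temR* is ON.
Zn²⁺ is present, so JalX is active.
No repressor is bound and JalX is active, so *bexS* is transcribed.
→ *bexS* is ON.
Turanose is absent, so BexG is active.
No repressor is bound and BexG is active, so *yilT* is transcribed.
→ *yilT* is ON.
3 of the 4 genes are transcribed.

3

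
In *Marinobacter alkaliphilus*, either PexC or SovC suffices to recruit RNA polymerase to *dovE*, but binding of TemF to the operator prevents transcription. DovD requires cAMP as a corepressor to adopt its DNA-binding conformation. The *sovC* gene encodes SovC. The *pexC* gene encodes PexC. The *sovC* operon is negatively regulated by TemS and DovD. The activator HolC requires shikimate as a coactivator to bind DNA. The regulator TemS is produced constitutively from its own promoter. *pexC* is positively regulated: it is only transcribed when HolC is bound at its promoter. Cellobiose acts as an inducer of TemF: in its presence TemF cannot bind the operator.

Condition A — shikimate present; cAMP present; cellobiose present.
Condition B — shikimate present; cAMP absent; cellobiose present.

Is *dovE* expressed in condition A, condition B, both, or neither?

Condition A:
Shikimate is present, so HolC is active.
No repressor is bound and HolC is active, so *pexC* is transcribed.
So PexC is produced and active.
TemS is produced constitutively and is active.
cAMP is present, so DovD is active.
With repressor TemS bound, *sovC* is not transcribed.
So SovC is not produced.
Cellobiose is present, so TemF is inactive.
Activator PexC is present, so *dovE* is transcribed.
→ *dovE* is ON in A.
Condition B:
Shikimate is present, so HolC is active.
No repressor is bound and HolC is active, so *pexC* is transcribed.
So PexC is produced and active.
TemS is produced constitutively and is active.
cAMP is absent, so DovD is inactive.
With repressor TemS bound, *sovC* is not transcribed.
So SovC is not produced.
Cellobiose is present, so TemF is inactive.
Activator PexC is present, so *dovE* is transcribed.
→ *dovE* is ON in B.

both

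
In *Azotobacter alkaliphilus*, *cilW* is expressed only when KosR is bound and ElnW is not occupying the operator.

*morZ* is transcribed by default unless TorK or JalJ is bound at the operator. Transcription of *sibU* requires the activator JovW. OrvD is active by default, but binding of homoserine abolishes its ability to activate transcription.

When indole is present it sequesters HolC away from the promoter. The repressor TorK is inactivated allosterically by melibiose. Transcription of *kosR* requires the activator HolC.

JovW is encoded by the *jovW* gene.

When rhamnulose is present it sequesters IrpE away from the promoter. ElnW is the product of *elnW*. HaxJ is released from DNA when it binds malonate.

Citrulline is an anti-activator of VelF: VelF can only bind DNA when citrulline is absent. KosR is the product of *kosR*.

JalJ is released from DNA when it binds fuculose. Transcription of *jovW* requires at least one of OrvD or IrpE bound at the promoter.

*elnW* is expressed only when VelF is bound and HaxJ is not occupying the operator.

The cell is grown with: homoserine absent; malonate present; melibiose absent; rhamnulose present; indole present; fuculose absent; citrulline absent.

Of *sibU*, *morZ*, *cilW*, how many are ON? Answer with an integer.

1

Homoserine is absent, so OrvD is active.
Rhamnulose is present, so IrpE is inactive.
Activator OrvD is present, so *jovW* is transcribed.
So JovW is produced and active.
No repressor is bound and JovW is active, so *sibU* is transcribed.
→ *sibU* is ON.
Melibiose is absent, so TorK is active.
Fuculose is absent, so JalJ is active.
With repressor TorK bound, *morZ* is not transcribed.
→ *morZ* is OFF.
Citrulline is absent, so VelF is active.
Malonate is present, so HaxJ is inactive.
No repressor is bound and VelF is active, so *elnW* is transcribed.
So ElnW is produced and active.
Indole is present, so HolC is inactive.
Required activator HolC is absent, so *kosR* is not transcribed.
So KosR is not produced.
With repressor ElnW bound, *cilW* is not transcribed.
→ *cilW* is OFF.
1 of the 3 genes is transcribed.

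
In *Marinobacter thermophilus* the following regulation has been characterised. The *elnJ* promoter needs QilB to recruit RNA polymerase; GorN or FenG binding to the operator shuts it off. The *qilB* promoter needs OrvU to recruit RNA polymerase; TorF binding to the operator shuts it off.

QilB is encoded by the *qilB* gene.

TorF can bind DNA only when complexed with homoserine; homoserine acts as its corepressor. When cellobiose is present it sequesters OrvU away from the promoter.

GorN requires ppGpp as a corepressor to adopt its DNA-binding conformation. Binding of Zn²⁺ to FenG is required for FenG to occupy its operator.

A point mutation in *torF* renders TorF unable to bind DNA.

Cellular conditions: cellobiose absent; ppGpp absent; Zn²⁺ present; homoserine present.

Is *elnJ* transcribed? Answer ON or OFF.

OFF

ppGpp is absent, so GorN is inactive.
Zn²⁺ is present, so FenG is active.
TorF is non-functional in this strain, so it has no effect.
Cellobiose is absent, so OrvU is active.
No repressor is bound and OrvU is active, so *qilB* is transcribed.
So QilB is produced and active.
With repressor FenG bound, *elnJ* is not transcribed.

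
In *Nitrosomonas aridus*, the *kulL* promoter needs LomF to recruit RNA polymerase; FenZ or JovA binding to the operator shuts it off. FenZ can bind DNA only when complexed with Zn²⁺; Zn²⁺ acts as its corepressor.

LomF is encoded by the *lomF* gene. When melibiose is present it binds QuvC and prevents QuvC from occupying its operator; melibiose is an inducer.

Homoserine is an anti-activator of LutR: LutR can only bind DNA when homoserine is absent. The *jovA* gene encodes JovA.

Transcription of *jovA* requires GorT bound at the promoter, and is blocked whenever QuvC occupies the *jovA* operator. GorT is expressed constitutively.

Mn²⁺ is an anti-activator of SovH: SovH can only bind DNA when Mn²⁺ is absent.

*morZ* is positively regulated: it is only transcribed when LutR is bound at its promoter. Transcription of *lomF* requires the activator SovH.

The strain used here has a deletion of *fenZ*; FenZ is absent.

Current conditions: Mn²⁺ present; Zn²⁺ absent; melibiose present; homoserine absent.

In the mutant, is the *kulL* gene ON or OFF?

OFF

Mn²⁺ is present, so SovH is inactive.
Required activator SovH is absent, so *lomF* is not transcribed.
So LomF is not produced.
FenZ is non-functional in this strain, so it has no effect.
Melibiose is present, so QuvC is inactive.
GorT is produced constitutively and is active.
No repressor is bound and GorT is active, so *jovA* is transcribed.
So JovA is produced and active.
With repressor JovA bound, *kulL* is not transcribed.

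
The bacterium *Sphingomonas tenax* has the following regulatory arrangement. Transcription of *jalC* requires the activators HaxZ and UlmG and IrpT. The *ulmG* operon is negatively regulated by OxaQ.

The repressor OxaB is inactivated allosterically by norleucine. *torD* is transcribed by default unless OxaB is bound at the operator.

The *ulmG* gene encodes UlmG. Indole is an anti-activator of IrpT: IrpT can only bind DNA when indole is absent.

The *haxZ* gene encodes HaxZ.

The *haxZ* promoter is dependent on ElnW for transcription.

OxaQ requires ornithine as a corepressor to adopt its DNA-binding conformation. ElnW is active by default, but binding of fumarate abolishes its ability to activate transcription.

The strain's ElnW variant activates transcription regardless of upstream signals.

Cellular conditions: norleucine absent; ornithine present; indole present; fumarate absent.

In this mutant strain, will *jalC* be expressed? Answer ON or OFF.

ElnW is constitutively active in this strain.
No repressor is bound and ElnW is active, so *haxZ* is transcribed.
So HaxZ is produced and active.
Ornithine is present, so OxaQ is active.
With repressor OxaQ bound, *ulmG* is not transcribed.
So UlmG is not produced.
Indole is present, so IrpT is inactive.
Required activator UlmG is absent, so *jalC* is not transcribed.

OFF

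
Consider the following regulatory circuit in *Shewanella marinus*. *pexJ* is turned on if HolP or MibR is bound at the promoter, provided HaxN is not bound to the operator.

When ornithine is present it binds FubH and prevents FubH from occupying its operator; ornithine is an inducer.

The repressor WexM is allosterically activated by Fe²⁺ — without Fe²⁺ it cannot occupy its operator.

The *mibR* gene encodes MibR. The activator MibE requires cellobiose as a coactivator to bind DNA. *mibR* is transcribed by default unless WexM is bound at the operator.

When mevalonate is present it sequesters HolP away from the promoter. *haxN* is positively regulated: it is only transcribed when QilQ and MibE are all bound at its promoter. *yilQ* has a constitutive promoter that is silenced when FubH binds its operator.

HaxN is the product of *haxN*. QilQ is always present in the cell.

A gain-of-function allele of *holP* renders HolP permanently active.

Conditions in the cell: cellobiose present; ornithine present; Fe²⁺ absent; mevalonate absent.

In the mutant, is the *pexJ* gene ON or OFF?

QilQ is produced constitutively and is active.
Cellobiose is present, so MibE is active.
No repressor is bound and QilQ and MibE are active, so *haxN* is transcribed.
So HaxN is produced and active.
HolP is constitutively active in this strain.
Fe²⁺ is absent, so WexM is inactive.
With no repressor bound, *mibR* is transcribed.
So MibR is produced and active.
With repressor HaxN bound, *pexJ* is not transcribed.

OFF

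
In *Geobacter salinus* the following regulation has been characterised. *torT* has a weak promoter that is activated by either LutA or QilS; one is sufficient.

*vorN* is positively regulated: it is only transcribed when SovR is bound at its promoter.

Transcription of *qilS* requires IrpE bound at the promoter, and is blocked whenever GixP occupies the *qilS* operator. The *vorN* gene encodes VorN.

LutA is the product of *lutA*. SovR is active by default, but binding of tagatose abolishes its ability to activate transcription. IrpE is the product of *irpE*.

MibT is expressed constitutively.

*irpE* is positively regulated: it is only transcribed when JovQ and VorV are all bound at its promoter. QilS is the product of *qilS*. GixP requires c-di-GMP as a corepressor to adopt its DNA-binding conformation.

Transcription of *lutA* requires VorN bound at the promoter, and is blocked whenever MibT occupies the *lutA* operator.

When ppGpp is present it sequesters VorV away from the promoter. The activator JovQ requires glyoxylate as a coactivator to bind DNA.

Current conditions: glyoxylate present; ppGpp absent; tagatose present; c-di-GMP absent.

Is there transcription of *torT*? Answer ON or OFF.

ON

MibT is produced constitutively and is active.
Tagatose is present, so SovR is inactive.
Required activator SovR is absent, so *vorN* is not transcribed.
So VorN is not produced.
With repressor MibT bound, *lutA* is not transcribed.
So LutA is not produced.
Glyoxylate is present, so JovQ is active.
ppGpp is absent, so VorV is active.
No repressor is bound and JovQ and VorV are active, so *irpE* is transcribed.
So IrpE is produced and active.
c-di-GMP is absent, so GixP is inactive.
No repressor is bound and IrpE is active, so *qilS* is transcribed.
So QilS is produced and active.
Activator QilS is present, so *torT* is transcribed.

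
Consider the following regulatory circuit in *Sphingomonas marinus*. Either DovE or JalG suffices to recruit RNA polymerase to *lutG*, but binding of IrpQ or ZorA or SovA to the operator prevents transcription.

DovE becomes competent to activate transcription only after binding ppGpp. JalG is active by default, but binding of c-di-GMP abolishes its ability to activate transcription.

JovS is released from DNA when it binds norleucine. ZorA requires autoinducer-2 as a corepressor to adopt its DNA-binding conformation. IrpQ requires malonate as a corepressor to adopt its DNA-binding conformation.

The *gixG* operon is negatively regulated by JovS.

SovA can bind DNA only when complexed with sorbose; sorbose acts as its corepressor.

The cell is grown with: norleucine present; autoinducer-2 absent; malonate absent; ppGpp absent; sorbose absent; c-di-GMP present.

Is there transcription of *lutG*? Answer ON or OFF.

OFF

Malonate is absent, so IrpQ is inactive.
Autoinducer-2 is absent, so ZorA is inactive.
ppGpp is absent, so DovE is inactive.
Sorbose is absent, so SovA is inactive.
c-di-GMP is present, so JalG is inactive.
No activator is available at the *lutG* promoter, so *lutG* is not transcribed.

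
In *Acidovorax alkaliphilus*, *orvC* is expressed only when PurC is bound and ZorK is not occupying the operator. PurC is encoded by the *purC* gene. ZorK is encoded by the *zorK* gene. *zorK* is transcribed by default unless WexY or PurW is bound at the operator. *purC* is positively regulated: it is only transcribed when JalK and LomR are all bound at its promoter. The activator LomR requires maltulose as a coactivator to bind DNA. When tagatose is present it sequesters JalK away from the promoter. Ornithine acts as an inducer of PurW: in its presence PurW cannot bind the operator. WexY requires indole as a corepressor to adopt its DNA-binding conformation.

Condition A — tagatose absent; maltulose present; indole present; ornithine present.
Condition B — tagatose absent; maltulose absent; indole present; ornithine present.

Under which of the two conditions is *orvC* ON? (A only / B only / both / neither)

Condition A:
Tagatose is absent, so JalK is active.
Maltulose is present, so LomR is active.
No repressor is bound and JalK and LomR are active, so *purC* is transcribed.
So PurC is produced and active.
Indole is present, so WexY is active.
Ornithine is present, so PurW is inactive.
With repressor WexY bound, *zorK* is not transcribed.
So ZorK is not produced.
No repressor is bound and PurC is active, so *orvC* is transcribed.
→ *orvC* is ON in A.
Condition B:
Tagatose is absent, so JalK is active.
Maltulose is absent, so LomR is inactive.
Required activator LomR is absent, so *purC* is not transcribed.
So PurC is not produced.
Indole is present, so WexY is active.
Ornithine is present, so PurW is inactive.
With repressor WexY bound, *zorK* is not transcribed.
So ZorK is not produced.
Required activator PurC is absent, so *orvC* is not transcribed.
→ *orvC* is OFF in B.

A only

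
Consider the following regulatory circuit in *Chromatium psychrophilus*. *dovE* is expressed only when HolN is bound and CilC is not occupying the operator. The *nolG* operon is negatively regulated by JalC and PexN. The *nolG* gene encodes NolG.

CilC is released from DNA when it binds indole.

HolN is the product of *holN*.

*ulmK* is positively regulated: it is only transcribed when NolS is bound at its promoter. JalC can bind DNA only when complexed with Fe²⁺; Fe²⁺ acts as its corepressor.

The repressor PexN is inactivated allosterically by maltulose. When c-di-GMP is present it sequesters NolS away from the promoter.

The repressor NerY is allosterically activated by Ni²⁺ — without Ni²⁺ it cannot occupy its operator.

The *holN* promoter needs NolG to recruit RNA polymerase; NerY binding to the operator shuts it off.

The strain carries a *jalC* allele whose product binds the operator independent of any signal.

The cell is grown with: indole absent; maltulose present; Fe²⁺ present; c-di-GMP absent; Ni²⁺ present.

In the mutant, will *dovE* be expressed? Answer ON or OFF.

OFF

Indole is absent, so CilC is active.
Ni²⁺ is present, so NerY is active.
JalC is constitutively active in this strain.
Maltulose is present, so PexN is inactive.
With repressor JalC bound, *nolG* is not transcribed.
So NolG is not produced.
With repressor NerY bound, *holN* is not transcribed.
So HolN is not produced.
With repressor CilC bound, *dovE* is not transcribed.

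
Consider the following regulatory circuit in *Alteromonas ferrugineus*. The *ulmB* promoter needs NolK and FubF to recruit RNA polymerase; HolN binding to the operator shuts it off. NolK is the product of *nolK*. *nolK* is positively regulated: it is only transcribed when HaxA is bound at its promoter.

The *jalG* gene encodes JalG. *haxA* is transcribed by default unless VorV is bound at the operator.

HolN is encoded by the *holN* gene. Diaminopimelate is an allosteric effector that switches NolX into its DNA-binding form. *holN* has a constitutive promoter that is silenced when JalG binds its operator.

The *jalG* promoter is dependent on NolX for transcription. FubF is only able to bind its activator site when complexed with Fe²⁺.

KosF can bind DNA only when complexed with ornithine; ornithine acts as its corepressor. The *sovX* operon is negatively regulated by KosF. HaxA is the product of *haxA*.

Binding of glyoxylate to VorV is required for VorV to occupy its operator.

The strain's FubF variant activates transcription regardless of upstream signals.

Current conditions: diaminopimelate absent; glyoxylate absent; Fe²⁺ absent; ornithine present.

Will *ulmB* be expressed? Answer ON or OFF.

OFF

Diaminopimelate is absent, so NolX is inactive.
Required activator NolX is absent, so *jalG* is not transcribed.
So JalG is not produced.
With no repressor bound, *holN* is transcribed.
So HolN is produced and active.
Glyoxylate is absent, so VorV is inactive.
With no repressor bound, *haxA* is transcribed.
So HaxA is produced and active.
No repressor is bound and HaxA is active, so *nolK* is transcribed.
So NolK is produced and active.
FubF is constitutively active in this strain.
With repressor HolN bound, *ulmB* is not transcribed.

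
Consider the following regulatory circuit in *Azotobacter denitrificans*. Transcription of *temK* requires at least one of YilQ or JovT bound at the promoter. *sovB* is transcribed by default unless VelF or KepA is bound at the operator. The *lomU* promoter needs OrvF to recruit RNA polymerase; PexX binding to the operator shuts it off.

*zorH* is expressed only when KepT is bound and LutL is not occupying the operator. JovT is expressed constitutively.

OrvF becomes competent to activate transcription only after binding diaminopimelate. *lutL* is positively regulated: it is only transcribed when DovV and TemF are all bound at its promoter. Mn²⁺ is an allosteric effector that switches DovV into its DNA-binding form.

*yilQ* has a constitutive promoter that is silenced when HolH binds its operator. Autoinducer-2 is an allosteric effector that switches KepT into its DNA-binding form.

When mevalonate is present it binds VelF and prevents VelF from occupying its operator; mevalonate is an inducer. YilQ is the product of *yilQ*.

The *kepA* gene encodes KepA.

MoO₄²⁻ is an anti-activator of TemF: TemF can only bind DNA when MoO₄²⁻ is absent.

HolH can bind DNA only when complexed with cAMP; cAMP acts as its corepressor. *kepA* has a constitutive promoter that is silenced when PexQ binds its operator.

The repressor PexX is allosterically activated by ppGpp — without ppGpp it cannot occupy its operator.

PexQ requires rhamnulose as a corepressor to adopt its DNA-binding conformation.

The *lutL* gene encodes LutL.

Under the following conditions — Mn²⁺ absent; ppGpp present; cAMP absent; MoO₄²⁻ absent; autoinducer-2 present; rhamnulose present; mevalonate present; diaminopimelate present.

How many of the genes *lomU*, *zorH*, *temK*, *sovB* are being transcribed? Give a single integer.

Diaminopimelate is present, so OrvF is active.
ppGpp is present, so PexX is active.
With repressor PexX bound, *lomU* is not transcribed.
→ *lomU* is OFF.
Mn²⁺ is absent, so DovV is inactive.
MoO₄²⁻ is absent, so TemF is active.
Required activator DovV is absent, so *lutL* is not transcribed.
So LutL is not produced.
Autoinducer-2 is present, so KepT is active.
No repressor is bound and KepT is active, so *zorH* is transcribed.
→ *zorH* is ON.
cAMP is absent, so HolH is inactive.
With no repressor bound, *yilQ* is transcribed.
So YilQ is produced and active.
JovT is produced constitutively and is active.
Activator YilQ is present, so *temK* is transcribed.
→ *temK* is ON.
Mevalonate is present, so VelF is inactive.
Rhamnulose is present, so PexQ is active.
With repressor PexQ bound, *kepA* is not transcribed.
So KepA is not produced.
With no repressor bound, *sovB* is transcribed.
→ *sovB* is ON.
3 of the 4 genes are transcribed.

3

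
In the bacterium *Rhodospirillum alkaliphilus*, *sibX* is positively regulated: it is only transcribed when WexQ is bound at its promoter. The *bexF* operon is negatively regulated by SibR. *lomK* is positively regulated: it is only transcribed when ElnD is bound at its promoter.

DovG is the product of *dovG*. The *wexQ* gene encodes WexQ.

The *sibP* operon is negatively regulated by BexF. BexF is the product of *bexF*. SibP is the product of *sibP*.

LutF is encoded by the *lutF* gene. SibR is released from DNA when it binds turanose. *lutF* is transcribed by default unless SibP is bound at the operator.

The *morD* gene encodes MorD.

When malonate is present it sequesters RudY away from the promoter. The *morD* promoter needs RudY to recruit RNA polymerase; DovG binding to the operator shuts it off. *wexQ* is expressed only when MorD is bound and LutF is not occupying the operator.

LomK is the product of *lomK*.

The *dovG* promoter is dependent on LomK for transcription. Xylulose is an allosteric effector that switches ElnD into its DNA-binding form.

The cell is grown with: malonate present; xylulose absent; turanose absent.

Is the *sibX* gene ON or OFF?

OFF

Turanose is absent, so SibR is active.
With repressor SibR bound, *bexF* is not transcribed.
So BexF is not produced.
With no repressor bound, *sibP* is transcribed.
So SibP is produced and active.
With repressor SibP bound, *lutF* is not transcribed.
So LutF is not produced.
Xylulose is absent, so ElnD is inactive.
Required activator ElnD is absent, so *lomK* is not transcribed.
So LomK is not produced.
Required activator LomK is absent, so *dovG* is not transcribed.
So DovG is not produced.
Malonate is present, so RudY is inactive.
Required activator RudY is absent, so *morD* is not transcribed.
So MorD is not produced.
Required activator MorD is absent, so *wexQ* is not transcribed.
So WexQ is not produced.
Required activator WexQ is absent, so *sibX* is not transcribed.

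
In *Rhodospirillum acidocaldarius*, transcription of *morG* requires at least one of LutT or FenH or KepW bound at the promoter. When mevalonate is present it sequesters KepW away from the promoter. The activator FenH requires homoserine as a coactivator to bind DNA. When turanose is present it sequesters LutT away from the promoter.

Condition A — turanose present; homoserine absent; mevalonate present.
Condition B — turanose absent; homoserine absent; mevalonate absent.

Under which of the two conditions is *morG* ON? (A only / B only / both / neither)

Condition A:
Turanose is present, so LutT is inactive.
Homoserine is absent, so FenH is inactive.
Mevalonate is present, so KepW is inactive.
No activator is available at the *morG* promoter, so *morG* is not transcribed.
→ *morG* is OFF in A.
Condition B:
Turanose is absent, so LutT is active.
Homoserine is absent, so FenH is inactive.
Mevalonate is absent, so KepW is active.
Activator LutT is present, so *morG* is transcribed.
→ *morG* is ON in B.

B only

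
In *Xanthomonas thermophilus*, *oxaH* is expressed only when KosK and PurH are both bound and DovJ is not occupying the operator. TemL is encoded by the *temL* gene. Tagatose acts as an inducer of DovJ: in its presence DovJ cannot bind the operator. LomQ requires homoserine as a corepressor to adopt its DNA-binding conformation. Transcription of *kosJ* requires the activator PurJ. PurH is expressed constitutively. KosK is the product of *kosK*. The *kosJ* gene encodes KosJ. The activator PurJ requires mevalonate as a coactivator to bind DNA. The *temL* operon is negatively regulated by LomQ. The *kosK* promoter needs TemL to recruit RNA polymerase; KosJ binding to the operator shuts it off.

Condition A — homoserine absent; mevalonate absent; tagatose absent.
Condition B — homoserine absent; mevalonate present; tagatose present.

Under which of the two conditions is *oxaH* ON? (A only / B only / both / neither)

neither

Condition A:
Homoserine is absent, so LomQ is inactive.
With no repressor bound, *temL* is transcribed.
So TemL is produced and active.
Mevalonate is absent, so PurJ is inactive.
Required activator PurJ is absent, so *kosJ* is not transcribed.
So KosJ is not produced.
No repressor is bound and TemL is active, so *kosK* is transcribed.
So KosK is produced and active.
PurH is produced constitutively and is active.
Tagatose is absent, so DovJ is active.
With repressor DovJ bound, *oxaH* is not transcribed.
→ *oxaH* is OFF in A.
Condition B:
Homoserine is absent, so LomQ is inactive.
With no repressor bound, *temL* is transcribed.
So TemL is produced and active.
Mevalonate is present, so PurJ is active.
No repressor is bound and PurJ is active, so *kosJ* is transcribed.
So KosJ is produced and active.
With repressor KosJ bound, *kosK* is not transcribed.
So KosK is not produced.
PurH is produced constitutively and is active.
Tagatose is present, so DovJ is inactive.
Required activator KosK is absent, so *oxaH* is not transcribed.
→ *oxaH* is OFF in B.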